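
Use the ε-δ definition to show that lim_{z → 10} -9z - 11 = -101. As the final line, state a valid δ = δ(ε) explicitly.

Let ε > 0. We need δ > 0 so that 0 < |z − 10| < δ implies |(-9z - 11) + 101| < ε.
|(-9z - 11) + 101| = |-9z + 90| = 9|z − 10|.
Thus it suffices that |z − 10| < ε/9.
Take δ = ε/9. If 0 < |z − 10| < δ then |(-9z - 11) + 101| = 9|z − 10| < 9·(ε/9) = ε.

δ = ε/9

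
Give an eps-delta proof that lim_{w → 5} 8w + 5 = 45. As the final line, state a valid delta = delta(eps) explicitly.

delta = eps/8

Let eps > 0. We need delta > 0 so that 0 < |w − 5| < delta implies |(8w + 5) − 45| < eps.
Since (8w + 5) − 45 = 8(w − 5), we have |(8w + 5) − 45| = 8|w − 5|.
Thus it suffices that |w − 5| < eps/8.
Take delta = eps/8. If 0 < |w − 5| < delta then |(8w + 5) − 45| = 8|w − 5| < 8·(eps/8) = eps.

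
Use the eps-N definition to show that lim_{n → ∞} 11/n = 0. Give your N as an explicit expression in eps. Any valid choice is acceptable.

Let eps > 0. For n ≥ 1, |11/n − 0| = 11/(n) ≤ 11/n.
We need 11/n < eps, i.e. n > 11/eps.
Take N = 11/eps. If n > N then |11/n| ≤ 11/n < eps.

N = 11/eps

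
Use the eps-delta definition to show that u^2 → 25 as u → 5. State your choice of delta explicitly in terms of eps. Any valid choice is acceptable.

delta = min(1, eps/11)

Let eps > 0 be given. We seek delta > 0 with 0 < |u − 5| < delta ⇒ |u^2 − 25| < eps.
Factor: u^2 − 25 = (u − 5)(u + 5), so |u^2 − 25| = |u − 5|·|u + 5|.
Restrict delta ≤ 1. Then |u − 5| < 1 gives |u| < 6, so by the triangle inequality |u + 5| ≤ 6 + 5 = 11.
Hence |u^2 − 25| ≤ 11|u − 5|, which is < eps once |u − 5| < eps/11.
Take delta = min(1, eps/11). If 0 < |u − 5| < delta then both bounds hold and |u^2 − 25| ≤ 11|u − 5| < 11·(eps/11) = eps.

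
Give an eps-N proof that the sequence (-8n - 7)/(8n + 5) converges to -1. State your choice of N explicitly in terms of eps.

N = (1/4)/eps

Fix eps > 0. For n ≥ 1, |(-8n - 7)/(8n + 5) + 1| = |-16|/(8(8n + 5)) = 16/(8(8n + 5)).
Since 8n + 5 ≥ 8n for n ≥ 1, this is ≤ 16/(8·8n) = (1/4)/n.
So |(-8n - 7)/(8n + 5) + 1| < eps whenever n > (1/4)/eps.
Take N = (1/4)/eps. If n > N then |(-8n - 7)/(8n + 5) + 1| ≤ (1/4)/n < eps.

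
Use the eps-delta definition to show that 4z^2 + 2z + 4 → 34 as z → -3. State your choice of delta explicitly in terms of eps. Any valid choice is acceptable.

Suppose eps > 0. We want delta > 0 such that 0 < |z + 3| < delta implies |(4z^2 + 2z + 4) − 34| < eps.
(4z^2 + 2z + 4) − 34 = 4z^2 + 2z - 30 = (z + 3)(4z - 10).
So |(4z^2 + 2z + 4) − 34| = |z + 3|·|4z - 10|.
Assume first that |z + 3| < 1, so |z| < 4. Then |4z - 10| ≤ 4·4 + 10 = 26.
Hence |(4z^2 + 2z + 4) − 34| ≤ 26|z + 3| < eps provided |z + 3| < eps/26.
Choosing delta = min(1, eps/26) ensures both conditions, hence |(4z^2 + 2z + 4) − 34| < eps.

delta = min(1, eps/26)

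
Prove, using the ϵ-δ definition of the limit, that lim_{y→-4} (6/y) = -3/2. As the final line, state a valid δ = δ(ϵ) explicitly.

δ = min(2, (4/3)ϵ)

Let ϵ > 0 be given. We seek δ > 0 such that 0 < |y + 4| < δ implies |6/y + 3/2| < ϵ.
|6/y + 3/2| = 6·|-4 − y|/(4·|y|) = 6|y + 4|/(4|y|).
Restrict δ ≤ 2. Then |y + 4| < 2 gives |y| > 2, so 4|y| > 8.
Then |6/y + 3/2| < 6|y + 4|/8, which is < ϵ when |y + 4| < (4/3)ϵ.
Take δ = min(2, (4/3)ϵ). Then 0 < |y + 4| < δ gives both |y + 4| < 2 and |y + 4| < (4/3)ϵ, so |6/y + 3/2| < ϵ.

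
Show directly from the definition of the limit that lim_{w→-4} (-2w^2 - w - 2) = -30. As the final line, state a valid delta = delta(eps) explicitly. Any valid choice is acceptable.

Let eps > 0. We want delta > 0 such that 0 < |w + 4| < delta implies |(-2w^2 - w - 2) + 30| < eps.
(-2w^2 - w - 2) + 30 = -2w^2 - w + 28 = (w + 4)(-2w + 7).
So |(-2w^2 - w - 2) + 30| = |w + 4|·|-2w + 7|.
Require delta ≤ 1. Then |w + 4| < 1 gives |w| < 5, and by the triangle inequality |-2w + 7| ≤ 2·5 + 7 = 17.
Hence |(-2w^2 - w - 2) + 30| ≤ 17|w + 4| < eps provided |w + 4| < eps/17.
Take delta = min(1, eps/17). Then 0 < |w + 4| < delta gives both |w + 4| < 1 and |w + 4| < eps/17, so |(-2w^2 - w - 2) + 30| < eps.

delta = min(1, eps/17)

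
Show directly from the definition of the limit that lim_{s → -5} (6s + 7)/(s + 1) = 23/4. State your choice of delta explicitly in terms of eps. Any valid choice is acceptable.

Let eps > 0 be given. We want delta > 0 with 0 < |s + 5| < delta ⇒ |(6s + 7)/(s + 1) − (23/4)| < eps.
Combining over a common denominator, (6s + 7)/(s + 1) − (23/4) = [(6s + 7)·(-4) − (-23)·(s + 1)] / [(-4)·(s + 1)] = -1(s + 5) / ((-4)(s + 1)).
So |(6s + 7)/(s + 1) − (23/4)| = |s + 5| / (4·|s + 1|).
Restrict delta ≤ 2. Then |s + 5| < 2 gives |s + 1| = |(s + 5) + (-4)| ≥ 4 − 2 = 2.
Hence |(6s + 7)/(s + 1) − (23/4)| < |s + 5|/(4·2) = (1/8)|s + 5|, which is < eps once |s + 5| < 8eps.
Take delta = min(2, 8eps). Then 0 < |s + 5| < delta forces both bounds, so |(6s + 7)/(s + 1) − (23/4)| < eps.

delta = min(2, 8eps)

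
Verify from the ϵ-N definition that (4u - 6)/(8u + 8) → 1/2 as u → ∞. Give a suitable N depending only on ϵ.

Let ϵ > 0. We seek N > 0 such that u > N implies |(4u - 6)/(8u + 8) − (1/2)| < ϵ.
(4u - 6)/(8u + 8) − (1/2) = (8(4u - 6) − 4(8u + 8)) / (8(8u + 8)) = -80/(8(8u + 8)).
For u > 0 we have 8u + 8 > 8u, so |(4u - 6)/(8u + 8) − (1/2)| = 80/(8(8u + 8)) < 80/(8·8u) = (5/4)/u.
Thus |(4u - 6)/(8u + 8) − (1/2)| < ϵ whenever u > (5/4)/ϵ.
Take N = (5/4)/ϵ. If u > N then |(4u - 6)/(8u + 8) − (1/2)| < (5/4)/u < ϵ.

N = (5/4)/ϵ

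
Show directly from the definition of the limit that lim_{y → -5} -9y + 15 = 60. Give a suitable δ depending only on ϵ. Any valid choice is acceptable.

δ = ϵ/9

Fix ϵ > 0. We need δ > 0 so that 0 < |y + 5| < δ implies |(-9y + 15) − 60| < ϵ.
Since (-9y + 15) − 60 = -9(y + 5), we have |(-9y + 15) − 60| = 9|y + 5|.
So 9|y + 5| < ϵ exactly when |y + 5| < ϵ/9.
Take δ = ϵ/9. If 0 < |y + 5| < δ then |(-9y + 15) − 60| = 9|y + 5| < 9·(ϵ/9) = ϵ.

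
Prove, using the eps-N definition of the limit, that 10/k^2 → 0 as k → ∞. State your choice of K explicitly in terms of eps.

K = (10/eps)^{1/2}

Fix eps > 0. For k ≥ 1, |10/k^2 − 0| = 10/k^2.
10/k^2 < eps ⇔ k^2 > 10/eps ⇔ k > (10/eps)^{1/2}.
Take K = (10/eps)^{1/2}. Then k > K implies 10/k^2 < eps.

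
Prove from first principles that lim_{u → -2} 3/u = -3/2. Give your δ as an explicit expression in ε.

δ = min(1, (2/3)ε)

Let ε > 0 be given. We seek δ > 0 such that 0 < |u + 2| < δ implies |3/u + 3/2| < ε.
|3/u + 3/2| = 3·|-2 − u|/(2·|u|) = 3|u + 2|/(2|u|).
Require δ ≤ 1 so that |u| > 2 − 1 = 1, hence 2|u| > 2.
Then |3/u + 3/2| < 3|u + 2|/2, which is < ε when |u + 2| < (2/3)ε.
Take δ = min(1, (2/3)ε). Then 0 < |u + 2| < δ gives both |u + 2| < 1 and |u + 2| < (2/3)ε, so |3/u + 3/2| < ε.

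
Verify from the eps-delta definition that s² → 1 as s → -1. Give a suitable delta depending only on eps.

delta = min(1, eps/3)

Let eps > 0. We seek delta > 0 with 0 < |s + 1| < delta ⇒ |s² − 1| < eps.
Factor: s² − 1 = (s + 1)(s - 1), so |s² − 1| = |s + 1|·|s - 1|.
Impose delta ≤ 1 so that |s| < 2; then |s - 1| ≤ 3.
Hence |s² − 1| ≤ 3|s + 1|, which is < eps once |s + 1| < eps/3.
Take delta = min(1, eps/3). If 0 < |s + 1| < delta then both bounds hold and |s² − 1| ≤ 3|s + 1| < 3·(eps/3) = eps.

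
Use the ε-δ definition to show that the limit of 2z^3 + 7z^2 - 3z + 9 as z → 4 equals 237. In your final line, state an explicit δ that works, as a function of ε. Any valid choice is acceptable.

δ = min(2, ε/219)

Suppose ε > 0. We want δ > 0 such that 0 < |z − 4| < δ implies |(2z^3 + 7z^2 - 3z + 9) − 237| < ε.
(2z^3 + 7z^2 - 3z + 9) − 237 = 2z^3 + 7z^2 - 3z - 228 = (z − 4)(2z^2 + 15z + 57).
So |(2z^3 + 7z^2 - 3z + 9) − 237| = |z − 4|·|2z^2 + 15z + 57|.
Assume first that |z − 4| < 2, so |z| < 6. Then |2z^2 + 15z + 57| ≤ 2·6^2 + 15·6 + 57 = 219.
Hence |(2z^3 + 7z^2 - 3z + 9) − 237| ≤ 219|z − 4| < ε provided |z − 4| < ε/219.
Choosing δ = min(2, ε/219) ensures both conditions, hence |(2z^3 + 7z^2 - 3z + 9) − 237| < ε.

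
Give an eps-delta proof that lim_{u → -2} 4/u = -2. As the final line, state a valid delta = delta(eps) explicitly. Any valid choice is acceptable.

delta = min(1, (1/2)eps)

Let eps > 0. We seek delta > 0 such that 0 < |u + 2| < delta implies |4/u + 2| < eps.
|4/u + 2| = 4·|-2 − u|/(2·|u|) = 4|u + 2|/(2|u|).
Require delta ≤ 1 so that |u| > 2 − 1 = 1, hence 2|u| > 2.
Then |4/u + 2| < 4|u + 2|/2, which is < eps when |u + 2| < (1/2)eps.
Take delta = min(1, (1/2)eps). Then 0 < |u + 2| < delta gives both |u + 2| < 1 and |u + 2| < (1/2)eps, so |4/u + 2| < eps.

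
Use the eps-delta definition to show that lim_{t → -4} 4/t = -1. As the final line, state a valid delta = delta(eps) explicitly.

Suppose eps > 0. We seek delta > 0 such that 0 < |t + 4| < delta implies |4/t + 1| < eps.
|4/t + 1| = 4·|-4 − t|/(4·|t|) = 4|t + 4|/(4|t|).
Require delta ≤ 2 so that |t| > 4 − 2 = 2, hence 4|t| > 8.
Then |4/t + 1| < 4|t + 4|/8, which is < eps when |t + 4| < 2eps.
Take delta = min(2, 2eps). Then 0 < |t + 4| < delta gives both |t + 4| < 2 and |t + 4| < 2eps, so |4/t + 1| < eps.

delta = min(2, 2eps)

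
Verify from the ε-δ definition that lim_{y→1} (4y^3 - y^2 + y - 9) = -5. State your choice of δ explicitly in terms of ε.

Fix ε > 0. We want δ > 0 such that 0 < |y − 1| < δ implies |(4y^3 - y^2 + y - 9) + 5| < ε.
(4y^3 - y^2 + y - 9) + 5 = 4y^3 - y^2 + y - 4 = (y − 1)(4y^2 + 3y + 4).
So |(4y^3 - y^2 + y - 9) + 5| = |y − 1|·|4y^2 + 3y + 4|.
Assume first that |y − 1| < 1, so |y| < 2. Then |4y^2 + 3y + 4| ≤ 4·2^2 + 3·2 + 4 = 26.
Hence |(4y^3 - y^2 + y - 9) + 5| ≤ 26|y − 1| < ε provided |y − 1| < ε/26.
Choosing δ = min(1, ε/26) ensures both conditions, hence |(4y^3 - y^2 + y - 9) + 5| < ε.

δ = min(1, ε/26)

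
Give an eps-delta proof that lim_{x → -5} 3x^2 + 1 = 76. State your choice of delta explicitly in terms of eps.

delta = min(2, eps/36)

Suppose eps > 0. We want delta > 0 such that 0 < |x + 5| < delta implies |(3x^2 + 1) − 76| < eps.
(3x^2 + 1) − 76 = 3x^2 - 75 = (x + 5)(3x - 15).
So |(3x^2 + 1) − 76| = |x + 5|·|3x - 15|.
Require delta ≤ 2. Then |x + 5| < 2 gives |x| < 7, and by the triangle inequality |3x - 15| ≤ 3·7 + 15 = 36.
Hence |(3x^2 + 1) − 76| ≤ 36|x + 5| < eps provided |x + 5| < eps/36.
Take delta = min(2, eps/36). Then 0 < |x + 5| < delta gives both |x + 5| < 2 and |x + 5| < eps/36, so |(3x^2 + 1) − 76| < eps.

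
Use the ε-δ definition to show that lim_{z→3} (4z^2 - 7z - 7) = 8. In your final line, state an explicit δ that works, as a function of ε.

δ = min(2, ε/25)

Suppose ε > 0. We want δ > 0 such that 0 < |z − 3| < δ implies |(4z^2 - 7z - 7) − 8| < ε.
(4z^2 - 7z - 7) − 8 = 4z^2 - 7z - 15 = (z − 3)(4z + 5).
So |(4z^2 - 7z - 7) − 8| = |z − 3|·|4z + 5|.
Assume first that |z − 3| < 2, so |z| < 5. Then |4z + 5| ≤ 4·5 + 5 = 25.
Hence |(4z^2 - 7z - 7) − 8| ≤ 25|z − 3| < ε provided |z − 3| < ε/25.
Choosing δ = min(2, ε/25) ensures both conditions, hence |(4z^2 - 7z - 7) − 8| < ε.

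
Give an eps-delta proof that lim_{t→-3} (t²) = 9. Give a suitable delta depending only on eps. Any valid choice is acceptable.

Fix eps > 0. We seek delta > 0 with 0 < |t + 3| < delta ⇒ |t² − 9| < eps.
Factor: t² − 9 = (t + 3)(t - 3), so |t² − 9| = |t + 3|·|t - 3|.
Restrict delta ≤ 1. Then |t + 3| < 1 gives |t| < 4, so by the triangle inequality |t - 3| ≤ 4 + 3 = 7.
Hence |t² − 9| ≤ 7|t + 3|, which is < eps once |t + 3| < eps/7.
Take delta = min(1, eps/7). If 0 < |t + 3| < delta then both bounds hold and |t² − 9| ≤ 7|t + 3| < 7·(eps/7) = eps.

delta = min(1, eps/7)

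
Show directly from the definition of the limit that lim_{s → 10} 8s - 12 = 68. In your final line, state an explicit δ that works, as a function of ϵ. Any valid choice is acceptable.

Let ϵ > 0. We need δ > 0 so that 0 < |s − 10| < δ implies |(8s - 12) − 68| < ϵ.
Since (8s - 12) − 68 = 8(s − 10), we have |(8s - 12) − 68| = 8|s − 10|.
Thus it suffices that |s − 10| < ϵ/8.
Choosing δ = ϵ/8 gives |(8s - 12) − 68| = 8|s − 10| < ϵ whenever |s − 10| < δ.

δ = ϵ/8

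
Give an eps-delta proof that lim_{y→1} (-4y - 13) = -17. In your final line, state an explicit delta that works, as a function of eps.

delta = eps/4

Fix eps > 0. We need delta > 0 so that 0 < |y − 1| < delta implies |(-4y - 13) + 17| < eps.
Since (-4y - 13) + 17 = -4(y − 1), we have |(-4y - 13) + 17| = 4|y − 1|.
So 4|y − 1| < eps exactly when |y − 1| < eps/4.
Choosing delta = eps/4 gives |(-4y - 13) + 17| = 4|y − 1| < eps whenever |y − 1| < delta.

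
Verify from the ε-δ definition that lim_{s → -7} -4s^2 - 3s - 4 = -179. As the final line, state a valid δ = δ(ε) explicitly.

Suppose ε > 0. We want δ > 0 such that 0 < |s + 7| < δ implies |(-4s^2 - 3s - 4) + 179| < ε.
(-4s^2 - 3s - 4) + 179 = -4s^2 - 3s + 175 = (s + 7)(-4s + 25).
So |(-4s^2 - 3s - 4) + 179| = |s + 7|·|-4s + 25|.
Require δ ≤ 1. Then |s + 7| < 1 gives |s| < 8, and by the triangle inequality |-4s + 25| ≤ 4·8 + 25 = 57.
Hence |(-4s^2 - 3s - 4) + 179| ≤ 57|s + 7| < ε provided |s + 7| < ε/57.
Take δ = min(1, ε/57). Then 0 < |s + 7| < δ gives both |s + 7| < 1 and |s + 7| < ε/57, so |(-4s^2 - 3s - 4) + 179| < ε.

δ = min(1, ε/57)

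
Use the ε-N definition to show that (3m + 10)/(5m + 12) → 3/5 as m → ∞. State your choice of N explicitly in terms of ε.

N = (14/25)/ε

Suppose ε > 0. For m ≥ 1, |(3m + 10)/(5m + 12) − (3/5)| = |14|/(5(5m + 12)) = 14/(5(5m + 12)).
Since 5m + 12 ≥ 5m for m ≥ 1, this is ≤ 14/(5·5m) = (14/25)/m.
So |(3m + 10)/(5m + 12) − (3/5)| < ε whenever m > (14/25)/ε.
Take N = (14/25)/ε. If m > N then |(3m + 10)/(5m + 12) − (3/5)| ≤ (14/25)/m < ε.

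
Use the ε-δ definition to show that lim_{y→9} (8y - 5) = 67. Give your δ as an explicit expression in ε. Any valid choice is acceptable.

δ = ε/8

Let ε > 0 be given. We need δ > 0 so that 0 < |y − 9| < δ implies |(8y - 5) − 67| < ε.
Since (8y - 5) − 67 = 8(y − 9), we have |(8y - 5) − 67| = 8|y − 9|.
So 8|y − 9| < ε exactly when |y − 9| < ε/8.
Take δ = ε/8. If 0 < |y − 9| < δ then |(8y - 5) − 67| = 8|y − 9| < 8·(ε/8) = ε.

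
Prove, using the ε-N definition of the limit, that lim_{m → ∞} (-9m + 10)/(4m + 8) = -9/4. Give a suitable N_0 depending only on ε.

Let ε > 0. For m ≥ 1, |(-9m + 10)/(4m + 8) + 9/4| = |112|/(4(4m + 8)) = 112/(4(4m + 8)).
Since 4m + 8 ≥ 4m for m ≥ 1, this is ≤ 112/(4·4m) = 7/m.
So |(-9m + 10)/(4m + 8) + 9/4| < ε whenever m > 7/ε.
Take N_0 = 7/ε. If m > N_0 then |(-9m + 10)/(4m + 8) + 9/4| ≤ 7/m < ε.

N_0 = 7/ε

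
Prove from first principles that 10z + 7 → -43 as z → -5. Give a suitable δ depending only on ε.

Fix ε > 0. We need δ > 0 so that 0 < |z + 5| < δ implies |(10z + 7) + 43| < ε.
|(10z + 7) + 43| = |10z + 50| = 10|z + 5|.
Thus it suffices that |z + 5| < ε/10.
Choosing δ = ε/10 gives |(10z + 7) + 43| = 10|z + 5| < ε whenever |z + 5| < δ.

δ = ε/10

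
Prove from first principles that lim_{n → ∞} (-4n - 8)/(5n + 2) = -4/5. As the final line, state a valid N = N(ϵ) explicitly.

Let ϵ > 0. For n ≥ 1, |(-4n - 8)/(5n + 2) + 4/5| = |-32|/(5(5n + 2)) = 32/(5(5n + 2)).
Since 5n + 2 ≥ 5n for n ≥ 1, this is ≤ 32/(5·5n) = (32/25)/n.
So |(-4n - 8)/(5n + 2) + 4/5| < ϵ whenever n > (32/25)/ϵ.
Take N = (32/25)/ϵ. If n > N then |(-4n - 8)/(5n + 2) + 4/5| ≤ (32/25)/n < ϵ.

N = (32/25)/ϵ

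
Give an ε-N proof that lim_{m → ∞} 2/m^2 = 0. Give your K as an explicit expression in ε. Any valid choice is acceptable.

Let ε > 0. For m ≥ 1, |2/m^2 − 0| = 2/m^2.
2/m^2 < ε ⇔ m^2 > 2/ε ⇔ m > (2/ε)^{1/2}.
Take K = (2/ε)^{1/2}. Then m > K implies 2/m^2 < ε.

K = (2/ε)^{1/2}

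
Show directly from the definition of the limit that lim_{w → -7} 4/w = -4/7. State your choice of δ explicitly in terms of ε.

Let ε > 0. We seek δ > 0 such that 0 < |w + 7| < δ implies |4/w + 4/7| < ε.
|4/w + 4/7| = 4·|-7 − w|/(7·|w|) = 4|w + 7|/(7|w|).
Restrict δ ≤ 7/2. Then |w + 7| < 7/2 gives |w| > 7/2, so 7|w| > 49/2.
Then |4/w + 4/7| < 4|w + 7|/(49/2), which is < ε when |w + 7| < (49/8)ε.
Take δ = min(7/2, (49/8)ε). Then 0 < |w + 7| < δ gives both |w + 7| < 7/2 and |w + 7| < (49/8)ε, so |4/w + 4/7| < ε.

δ = min(7/2, (49/8)ε)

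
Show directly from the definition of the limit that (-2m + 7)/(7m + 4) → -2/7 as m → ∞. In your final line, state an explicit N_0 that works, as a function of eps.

N_0 = (57/49)/eps

Fix eps > 0. For m ≥ 1, |(-2m + 7)/(7m + 4) + 2/7| = |57|/(7(7m + 4)) = 57/(7(7m + 4)).
Since 7m + 4 ≥ 7m for m ≥ 1, this is ≤ 57/(7·7m) = (57/49)/m.
So |(-2m + 7)/(7m + 4) + 2/7| < eps whenever m > (57/49)/eps.
Take N_0 = (57/49)/eps. If m > N_0 then |(-2m + 7)/(7m + 4) + 2/7| ≤ (57/49)/m < eps.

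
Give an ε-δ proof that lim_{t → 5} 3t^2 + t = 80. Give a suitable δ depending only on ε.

δ = min(1, ε/34)

Let ε > 0 be given. We want δ > 0 such that 0 < |t − 5| < δ implies |(3t^2 + t) − 80| < ε.
(3t^2 + t) − 80 = 3t^2 + t - 80 = (t − 5)(3t + 16).
So |(3t^2 + t) − 80| = |t − 5|·|3t + 16|.
Assume first that |t − 5| < 1, so |t| < 6. Then |3t + 16| ≤ 3·6 + 16 = 34.
Hence |(3t^2 + t) − 80| ≤ 34|t − 5| < ε provided |t − 5| < ε/34.
Choosing δ = min(1, ε/34) ensures both conditions, hence |(3t^2 + t) − 80| < ε.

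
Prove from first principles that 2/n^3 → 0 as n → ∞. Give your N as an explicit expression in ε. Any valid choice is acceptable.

N = (2/ε)^{1/3}

Suppose ε > 0. For n ≥ 1, |2/n^3 − 0| = 2/n^3.
2/n^3 < ε ⇔ n^3 > 2/ε ⇔ n > (2/ε)^{1/3}.
Take N = (2/ε)^{1/3}. Then n > N implies 2/n^3 < ε.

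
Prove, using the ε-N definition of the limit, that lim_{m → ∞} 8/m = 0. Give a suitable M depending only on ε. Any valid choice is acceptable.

M = 8/ε

Let ε > 0 be given. For m ≥ 1, |8/m − 0| = 8/(m) ≤ 8/m.
We need 8/m < ε, i.e. m > 8/ε.
Take M = 8/ε. If m > M then |8/m| ≤ 8/m < ε.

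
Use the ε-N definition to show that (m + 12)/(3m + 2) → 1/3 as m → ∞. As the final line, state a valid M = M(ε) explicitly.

Suppose ε > 0. For m ≥ 1, |(m + 12)/(3m + 2) − (1/3)| = |34|/(3(3m + 2)) = 34/(3(3m + 2)).
Since 3m + 2 ≥ 3m for m ≥ 1, this is ≤ 34/(3·3m) = (34/9)/m.
So |(m + 12)/(3m + 2) − (1/3)| < ε whenever m > (34/9)/ε.
Take M = (34/9)/ε. If m > M then |(m + 12)/(3m + 2) − (1/3)| ≤ (34/9)/m < ε.

M = (34/9)/ε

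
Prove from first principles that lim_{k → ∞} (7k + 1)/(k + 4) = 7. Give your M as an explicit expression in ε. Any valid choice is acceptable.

M = 27/ε

Let ε > 0. For k ≥ 1, |(7k + 1)/(k + 4) − 7| = |-27|/((k + 4)) = 27/((k + 4)).
Since k + 4 ≥ k for k ≥ 1, this is ≤ 27/(k) = 27/k.
So |(7k + 1)/(k + 4) − 7| < ε whenever k > 27/ε.
Take M = 27/ε. If k > M then |(7k + 1)/(k + 4) − 7| ≤ 27/k < ε.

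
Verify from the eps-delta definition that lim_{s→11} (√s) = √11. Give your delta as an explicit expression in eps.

Suppose eps > 0. We want delta > 0 such that 0 < |s − 11| < delta implies |√s − √11| < eps.
Multiplying by the conjugate, |√s − √11| = |s − 11|/(√s + √11).
Restrict delta ≤ 11 so that |s − 11| < 11 forces s > 0, and then √s + √11 > √11.
Hence |√s − √11| < |s − 11|/√11, which is < eps once |s − 11| < √11·eps.
Take delta = min(11, √11·eps). If 0 < |s − 11| < delta then s > 0 and |√s − √11| < |s − 11|/√11 < eps.

delta = min(11, √11·eps)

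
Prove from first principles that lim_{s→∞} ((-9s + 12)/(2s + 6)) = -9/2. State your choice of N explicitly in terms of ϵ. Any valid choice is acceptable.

N = (39/2)/ϵ

Let ϵ > 0. We seek N > 0 such that s > N implies |(-9s + 12)/(2s + 6) + 9/2| < ϵ.
(-9s + 12)/(2s + 6) + 9/2 = (2(-9s + 12) − (-9)(2s + 6)) / (2(2s + 6)) = 78/(2(2s + 6)).
For s > 0 we have 2s + 6 > 2s, so |(-9s + 12)/(2s + 6) + 9/2| = 78/(2(2s + 6)) < 78/(2·2s) = (39/2)/s.
Thus |(-9s + 12)/(2s + 6) + 9/2| < ϵ whenever s > (39/2)/ϵ.
Take N = (39/2)/ϵ. If s > N then |(-9s + 12)/(2s + 6) + 9/2| < (39/2)/s < ϵ.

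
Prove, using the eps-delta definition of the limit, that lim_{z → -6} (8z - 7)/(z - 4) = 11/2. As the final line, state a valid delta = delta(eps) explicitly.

Let eps > 0 be given. We want delta > 0 with 0 < |z + 6| < delta ⇒ |(8z - 7)/(z - 4) − (11/2)| < eps.
Combining over a common denominator, (8z - 7)/(z - 4) − (11/2) = [(8z - 7)·(-10) − (-55)·(z - 4)] / [(-10)·(z - 4)] = -25(z + 6) / ((-10)(z - 4)).
So |(8z - 7)/(z - 4) − (11/2)| = 25|z + 6| / (10·|z − 4|).
Restrict delta ≤ 5. Then |z + 6| < 5 gives |z − 4| = |(z + 6) + (-10)| ≥ 10 − 5 = 5.
Hence |(8z - 7)/(z - 4) − (11/2)| < 25|z + 6|/(10·5) = (1/2)|z + 6|, which is < eps once |z + 6| < 2eps.
Take delta = min(5, 2eps). Then 0 < |z + 6| < delta forces both bounds, so |(8z - 7)/(z - 4) − (11/2)| < eps.

delta = min(5, 2eps)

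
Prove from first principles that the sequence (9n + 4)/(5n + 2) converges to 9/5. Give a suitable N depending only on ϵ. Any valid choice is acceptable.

Let ϵ > 0. For n ≥ 1, |(9n + 4)/(5n + 2) − (9/5)| = |2|/(5(5n + 2)) = 2/(5(5n + 2)).
Since 5n + 2 ≥ 5n for n ≥ 1, this is ≤ 2/(5·5n) = (2/25)/n.
So |(9n + 4)/(5n + 2) − (9/5)| < ϵ whenever n > (2/25)/ϵ.
Take N = (2/25)/ϵ. If n > N then |(9n + 4)/(5n + 2) − (9/5)| ≤ (2/25)/n < ϵ.

N = (2/25)/ϵ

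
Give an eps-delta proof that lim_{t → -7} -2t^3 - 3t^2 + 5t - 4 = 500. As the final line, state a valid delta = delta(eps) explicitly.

Let eps > 0. We want delta > 0 such that 0 < |t + 7| < delta implies |(-2t^3 - 3t^2 + 5t - 4) − 500| < eps.
(-2t^3 - 3t^2 + 5t - 4) − 500 = -2t^3 - 3t^2 + 5t - 504 = (t + 7)(-2t^2 + 11t - 72).
So |(-2t^3 - 3t^2 + 5t - 4) − 500| = |t + 7|·|-2t^2 + 11t - 72|.
Require delta ≤ 1. Then |t + 7| < 1 gives |t| < 8, and by the triangle inequality |-2t^2 + 11t - 72| ≤ 2·8^2 + 11·8 + 72 = 288.
Hence |(-2t^3 - 3t^2 + 5t - 4) − 500| ≤ 288|t + 7| < eps provided |t + 7| < eps/288.
Take delta = min(1, eps/288). Then 0 < |t + 7| < delta gives both |t + 7| < 1 and |t + 7| < eps/288, so |(-2t^3 - 3t^2 + 5t - 4) − 500| < eps.

delta = min(1, eps/288)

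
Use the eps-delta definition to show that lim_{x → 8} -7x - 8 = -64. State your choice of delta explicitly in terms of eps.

Fix eps > 0. We need delta > 0 so that 0 < |x − 8| < delta implies |(-7x - 8) + 64| < eps.
|(-7x - 8) + 64| = |-7x + 56| = 7|x − 8|.
Thus it suffices that |x − 8| < eps/7.
Take delta = eps/7. If 0 < |x − 8| < delta then |(-7x - 8) + 64| = 7|x − 8| < 7·(eps/7) = eps.

delta = eps/7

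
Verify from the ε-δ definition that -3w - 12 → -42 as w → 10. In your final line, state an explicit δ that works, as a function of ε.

Let ε > 0. We need δ > 0 so that 0 < |w − 10| < δ implies |(-3w - 12) + 42| < ε.
Since (-3w - 12) + 42 = -3(w − 10), we have |(-3w - 12) + 42| = 3|w − 10|.
So 3|w − 10| < ε exactly when |w − 10| < ε/3.
Take δ = ε/3. If 0 < |w − 10| < δ then |(-3w - 12) + 42| = 3|w − 10| < 3·(ε/3) = ε.

δ = ε/3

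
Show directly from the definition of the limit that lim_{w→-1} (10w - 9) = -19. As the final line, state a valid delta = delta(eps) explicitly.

delta = eps/10

Let eps > 0. We need delta > 0 so that 0 < |w + 1| < delta implies |(10w - 9) + 19| < eps.
Since (10w - 9) + 19 = 10(w + 1), we have |(10w - 9) + 19| = 10|w + 1|.
Thus it suffices that |w + 1| < eps/10.
Take delta = eps/10. If 0 < |w + 1| < delta then |(10w - 9) + 19| = 10|w + 1| < 10·(eps/10) = eps.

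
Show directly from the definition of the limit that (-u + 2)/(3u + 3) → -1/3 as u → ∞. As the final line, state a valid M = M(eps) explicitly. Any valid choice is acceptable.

Let eps > 0 be given. We seek M > 0 such that u > M implies |(-u + 2)/(3u + 3) + 1/3| < eps.
(-u + 2)/(3u + 3) + 1/3 = (3(-u + 2) − (-1)(3u + 3)) / (3(3u + 3)) = 9/(3(3u + 3)).
For u > 0 we have 3u + 3 > 3u, so |(-u + 2)/(3u + 3) + 1/3| = 9/(3(3u + 3)) < 9/(3·3u) = 1/u.
Thus |(-u + 2)/(3u + 3) + 1/3| < eps whenever u > 1/eps.
Take M = 1/eps. If u > M then |(-u + 2)/(3u + 3) + 1/3| < 1/u < eps.

M = 1/eps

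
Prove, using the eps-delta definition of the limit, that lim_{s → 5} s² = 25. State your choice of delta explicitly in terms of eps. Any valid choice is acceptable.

Suppose eps > 0. We seek delta > 0 with 0 < |s − 5| < delta ⇒ |s² − 25| < eps.
Factor: s² − 25 = (s − 5)(s + 5), so |s² − 25| = |s − 5|·|s + 5|.
Restrict delta ≤ 1. Then |s − 5| < 1 gives |s| < 6, so by the triangle inequality |s + 5| ≤ 6 + 5 = 11.
Hence |s² − 25| ≤ 11|s − 5|, which is < eps once |s − 5| < eps/11.
Take delta = min(1, eps/11). If 0 < |s − 5| < delta then both bounds hold and |s² − 25| ≤ 11|s − 5| < 11·(eps/11) = eps.

delta = min(1, eps/11)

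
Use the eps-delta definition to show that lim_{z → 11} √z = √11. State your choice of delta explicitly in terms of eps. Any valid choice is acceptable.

Fix eps > 0. We want delta > 0 such that 0 < |z − 11| < delta implies |√z − √11| < eps.
Multiplying by the conjugate, |√z − √11| = |z − 11|/(√z + √11).
Restrict delta ≤ 11 so that |z − 11| < 11 forces z > 0, and then √z + √11 > √11.
Hence |√z − √11| < |z − 11|/√11, which is < eps once |z − 11| < √11·eps.
Take delta = min(11, √11·eps). If 0 < |z − 11| < delta then z > 0 and |√z − √11| < |z − 11|/√11 < eps.

delta = min(11, √11·eps)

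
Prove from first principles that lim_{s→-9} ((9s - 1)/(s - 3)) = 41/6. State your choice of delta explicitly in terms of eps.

delta = min(6, (36/13)eps)

Suppose eps > 0. We want delta > 0 with 0 < |s + 9| < delta ⇒ |(9s - 1)/(s - 3) − (41/6)| < eps.
Combining over a common denominator, (9s - 1)/(s - 3) − (41/6) = [(9s - 1)·(-12) − (-82)·(s - 3)] / [(-12)·(s - 3)] = -26(s + 9) / ((-12)(s - 3)).
So |(9s - 1)/(s - 3) − (41/6)| = 26|s + 9| / (12·|s − 3|).
Restrict delta ≤ 6. Then |s + 9| < 6 gives |s − 3| = |(s + 9) + (-12)| ≥ 12 − 6 = 6.
Hence |(9s - 1)/(s - 3) − (41/6)| < 26|s + 9|/(12·6) = (13/36)|s + 9|, which is < eps once |s + 9| < (36/13)eps.
Take delta = min(6, (36/13)eps). Then 0 < |s + 9| < delta forces both bounds, so |(9s - 1)/(s - 3) − (41/6)| < eps.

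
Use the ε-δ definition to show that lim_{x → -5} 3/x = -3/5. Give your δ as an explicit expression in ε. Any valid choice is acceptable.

δ = min(5/2, (25/6)ε)

Fix ε > 0. We seek δ > 0 such that 0 < |x + 5| < δ implies |3/x + 3/5| < ε.
|3/x + 3/5| = 3·|-5 − x|/(5·|x|) = 3|x + 5|/(5|x|).
Require δ ≤ 5/2 so that |x| > 5 − 5/2 = 5/2, hence 5|x| > 25/2.
Then |3/x + 3/5| < 3|x + 5|/(25/2), which is < ε when |x + 5| < (25/6)ε.
Take δ = min(5/2, (25/6)ε). Then 0 < |x + 5| < δ gives both |x + 5| < 5/2 and |x + 5| < (25/6)ε, so |3/x + 3/5| < ε.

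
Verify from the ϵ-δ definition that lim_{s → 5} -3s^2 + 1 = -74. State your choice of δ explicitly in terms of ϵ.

δ = min(1, ϵ/33)

Fix ϵ > 0. We want δ > 0 such that 0 < |s − 5| < δ implies |(-3s^2 + 1) + 74| < ϵ.
(-3s^2 + 1) + 74 = -3s^2 + 75 = (s − 5)(-3s - 15).
So |(-3s^2 + 1) + 74| = |s − 5|·|-3s - 15|.
Assume first that |s − 5| < 1, so |s| < 6. Then |-3s - 15| ≤ 3·6 + 15 = 33.
Hence |(-3s^2 + 1) + 74| ≤ 33|s − 5| < ϵ provided |s − 5| < ϵ/33.
Take δ = min(1, ϵ/33). Then 0 < |s − 5| < δ gives both |s − 5| < 1 and |s − 5| < ϵ/33, so |(-3s^2 + 1) + 74| < ϵ.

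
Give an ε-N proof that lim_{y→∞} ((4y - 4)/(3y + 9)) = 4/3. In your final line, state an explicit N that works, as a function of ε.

N = (16/3)/ε

Suppose ε > 0. We seek N > 0 such that y > N implies |(4y - 4)/(3y + 9) − (4/3)| < ε.
(4y - 4)/(3y + 9) − (4/3) = (3(4y - 4) − 4(3y + 9)) / (3(3y + 9)) = -48/(3(3y + 9)).
For y > 0 we have 3y + 9 > 3y, so |(4y - 4)/(3y + 9) − (4/3)| = 48/(3(3y + 9)) < 48/(3·3y) = (16/3)/y.
Thus |(4y - 4)/(3y + 9) − (4/3)| < ε whenever y > (16/3)/ε.
Take N = (16/3)/ε. If y > N then |(4y - 4)/(3y + 9) − (4/3)| < (16/3)/y < ε.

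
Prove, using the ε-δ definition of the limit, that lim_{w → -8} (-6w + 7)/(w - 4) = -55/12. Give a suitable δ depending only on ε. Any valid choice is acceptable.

δ = min(6, (72/17)ε)

Suppose ε > 0. We want δ > 0 with 0 < |w + 8| < δ ⇒ |(-6w + 7)/(w - 4) + 55/12| < ε.
Combining over a common denominator, (-6w + 7)/(w - 4) + 55/12 = [(-6w + 7)·(-12) − 55·(w - 4)] / [(-12)·(w - 4)] = 17(w + 8) / ((-12)(w - 4)).
So |(-6w + 7)/(w - 4) + 55/12| = 17|w + 8| / (12·|w − 4|).
Restrict δ ≤ 6. Then |w + 8| < 6 gives |w − 4| = |(w + 8) + (-12)| ≥ 12 − 6 = 6.
Hence |(-6w + 7)/(w - 4) + 55/12| < 17|w + 8|/(12·6) = (17/72)|w + 8|, which is < ε once |w + 8| < (72/17)ε.
Take δ = min(6, (72/17)ε). Then 0 < |w + 8| < δ forces both bounds, so |(-6w + 7)/(w - 4) + 55/12| < ε.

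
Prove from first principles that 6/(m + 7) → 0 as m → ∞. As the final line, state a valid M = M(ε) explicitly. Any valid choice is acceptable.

Let ε > 0 be given. For m ≥ 1, |6/(m + 7) − 0| = 6/(m + 7) ≤ 6/m.
We need 6/m < ε, i.e. m > 6/ε.
Take M = 6/ε. If m > M then |6/(m + 7)| ≤ 6/m < ε.

M = 6/ε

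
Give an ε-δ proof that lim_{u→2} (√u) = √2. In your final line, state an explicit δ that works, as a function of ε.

Let ε > 0. We want δ > 0 such that 0 < |u − 2| < δ implies |√u − √2| < ε.
Rationalise: √u − √2 = (u − 2)/(√u + √2), so |√u − √2| = |u − 2|/(√u + √2).
Restrict δ ≤ 2 so that |u − 2| < 2 forces u > 0, and then √u + √2 > √2.
Hence |√u − √2| < |u − 2|/√2, which is < ε once |u − 2| < √2·ε.
Take δ = min(2, √2·ε). If 0 < |u − 2| < δ then u > 0 and |√u − √2| < |u − 2|/√2 < ε.

δ = min(2, √2·ε)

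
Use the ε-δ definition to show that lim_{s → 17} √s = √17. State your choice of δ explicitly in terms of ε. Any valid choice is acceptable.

δ = min(17, √17·ε)

Fix ε > 0. We want δ > 0 such that 0 < |s − 17| < δ implies |√s − √17| < ε.
Multiplying by the conjugate, |√s − √17| = |s − 17|/(√s + √17).
Restrict δ ≤ 17 so that |s − 17| < 17 forces s > 0, and then √s + √17 > √17.
Hence |√s − √17| < |s − 17|/√17, which is < ε once |s − 17| < √17·ε.
Take δ = min(17, √17·ε). If 0 < |s − 17| < δ then s > 0 and |√s − √17| < |s − 17|/√17 < ε.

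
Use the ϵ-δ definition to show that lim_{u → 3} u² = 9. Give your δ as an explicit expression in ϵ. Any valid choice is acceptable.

Fix ϵ > 0. We seek δ > 0 with 0 < |u − 3| < δ ⇒ |u² − 9| < ϵ.
Factor: u² − 9 = (u − 3)(u + 3), so |u² − 9| = |u − 3|·|u + 3|.
Restrict δ ≤ 1. Then |u − 3| < 1 gives |u| < 4, so by the triangle inequality |u + 3| ≤ 4 + 3 = 7.
Hence |u² − 9| ≤ 7|u − 3|, which is < ϵ once |u − 3| < ϵ/7.
Take δ = min(1, ϵ/7). If 0 < |u − 3| < δ then both bounds hold and |u² − 9| ≤ 7|u − 3| < 7·(ϵ/7) = ϵ.

δ = min(1, ϵ/7)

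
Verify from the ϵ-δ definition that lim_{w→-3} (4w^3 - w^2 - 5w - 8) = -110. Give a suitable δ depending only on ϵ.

Fix ϵ > 0. We want δ > 0 such that 0 < |w + 3| < δ implies |(4w^3 - w^2 - 5w - 8) + 110| < ϵ.
(4w^3 - w^2 - 5w - 8) + 110 = 4w^3 - w^2 - 5w + 102 = (w + 3)(4w^2 - 13w + 34).
So |(4w^3 - w^2 - 5w - 8) + 110| = |w + 3|·|4w^2 - 13w + 34|.
Assume first that |w + 3| < 2, so |w| < 5. Then |4w^2 - 13w + 34| ≤ 4·5^2 + 13·5 + 34 = 199.
Hence |(4w^3 - w^2 - 5w - 8) + 110| ≤ 199|w + 3| < ϵ provided |w + 3| < ϵ/199.
Choosing δ = min(2, ϵ/199) ensures both conditions, hence |(4w^3 - w^2 - 5w - 8) + 110| < ϵ.

δ = min(2, ϵ/199)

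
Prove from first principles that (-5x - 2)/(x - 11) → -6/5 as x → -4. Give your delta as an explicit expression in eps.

delta = min(15/2, (75/38)eps)

Fix eps > 0. We want delta > 0 with 0 < |x + 4| < delta ⇒ |(-5x - 2)/(x - 11) + 6/5| < eps.
Combining over a common denominator, (-5x - 2)/(x - 11) + 6/5 = [(-5x - 2)·(-15) − 18·(x - 11)] / [(-15)·(x - 11)] = 57(x + 4) / ((-15)(x - 11)).
So |(-5x - 2)/(x - 11) + 6/5| = 57|x + 4| / (15·|x − 11|).
Restrict delta ≤ 15/2. Then |x + 4| < 15/2 gives |x − 11| = |(x + 4) + (-15)| ≥ 15 − 15/2 = 15/2.
Hence |(-5x - 2)/(x - 11) + 6/5| < 57|x + 4|/(15·(15/2)) = (38/75)|x + 4|, which is < eps once |x + 4| < (75/38)eps.
Take delta = min(15/2, (75/38)eps). Then 0 < |x + 4| < delta forces both bounds, so |(-5x - 2)/(x - 11) + 6/5| < eps.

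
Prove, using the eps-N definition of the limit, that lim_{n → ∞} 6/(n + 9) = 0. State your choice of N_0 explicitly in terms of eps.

N_0 = 6/eps

Suppose eps > 0. For n ≥ 1, |6/(n + 9) − 0| = 6/(n + 9) ≤ 6/n.
We need 6/n < eps, i.e. n > 6/eps.
Take N_0 = 6/eps. If n > N_0 then |6/(n + 9)| ≤ 6/n < eps.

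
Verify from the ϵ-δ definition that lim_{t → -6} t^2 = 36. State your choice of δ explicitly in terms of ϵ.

Let ϵ > 0. We seek δ > 0 with 0 < |t + 6| < δ ⇒ |t^2 − 36| < ϵ.
Factor: t^2 − 36 = (t + 6)(t - 6), so |t^2 − 36| = |t + 6|·|t - 6|.
Restrict δ ≤ 1. Then |t + 6| < 1 gives |t| < 7, so by the triangle inequality |t - 6| ≤ 7 + 6 = 13.
Hence |t^2 − 36| ≤ 13|t + 6|, which is < ϵ once |t + 6| < ϵ/13.
Take δ = min(1, ϵ/13). If 0 < |t + 6| < δ then both bounds hold and |t^2 − 36| ≤ 13|t + 6| < 13·(ϵ/13) = ϵ.

δ = min(1, ϵ/13)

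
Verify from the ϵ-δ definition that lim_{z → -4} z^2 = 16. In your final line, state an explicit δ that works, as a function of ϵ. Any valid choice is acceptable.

δ = min(1, ϵ/9)

Fix ϵ > 0. We seek δ > 0 with 0 < |z + 4| < δ ⇒ |z^2 − 16| < ϵ.
Factor: z^2 − 16 = (z + 4)(z - 4), so |z^2 − 16| = |z + 4|·|z - 4|.
Impose δ ≤ 1 so that |z| < 5; then |z - 4| ≤ 9.
Hence |z^2 − 16| ≤ 9|z + 4|, which is < ϵ once |z + 4| < ϵ/9.
Take δ = min(1, ϵ/9). If 0 < |z + 4| < δ then both bounds hold and |z^2 − 16| ≤ 9|z + 4| < 9·(ϵ/9) = ϵ.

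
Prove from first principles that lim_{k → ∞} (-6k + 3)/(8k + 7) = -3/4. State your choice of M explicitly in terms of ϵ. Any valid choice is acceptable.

M = (33/32)/ϵ

Let ϵ > 0. For k ≥ 1, |(-6k + 3)/(8k + 7) + 3/4| = |66|/(8(8k + 7)) = 66/(8(8k + 7)).
Since 8k + 7 ≥ 8k for k ≥ 1, this is ≤ 66/(8·8k) = (33/32)/k.
So |(-6k + 3)/(8k + 7) + 3/4| < ϵ whenever k > (33/32)/ϵ.
Take M = (33/32)/ϵ. If k > M then |(-6k + 3)/(8k + 7) + 3/4| ≤ (33/32)/k < ϵ.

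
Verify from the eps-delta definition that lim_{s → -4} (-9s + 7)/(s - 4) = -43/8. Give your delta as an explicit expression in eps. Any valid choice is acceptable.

delta = min(4, (32/29)eps)

Let eps > 0. We want delta > 0 with 0 < |s + 4| < delta ⇒ |(-9s + 7)/(s - 4) + 43/8| < eps.
Combining over a common denominator, (-9s + 7)/(s - 4) + 43/8 = [(-9s + 7)·(-8) − 43·(s - 4)] / [(-8)·(s - 4)] = 29(s + 4) / ((-8)(s - 4)).
So |(-9s + 7)/(s - 4) + 43/8| = 29|s + 4| / (8·|s − 4|).
Restrict delta ≤ 4. Then |s + 4| < 4 gives |s − 4| = |(s + 4) + (-8)| ≥ 8 − 4 = 4.
Hence |(-9s + 7)/(s - 4) + 43/8| < 29|s + 4|/(8·4) = (29/32)|s + 4|, which is < eps once |s + 4| < (32/29)eps.
Take delta = min(4, (32/29)eps). Then 0 < |s + 4| < delta forces both bounds, so |(-9s + 7)/(s - 4) + 43/8| < eps.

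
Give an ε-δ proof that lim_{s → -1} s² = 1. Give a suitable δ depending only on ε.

Let ε > 0 be given. We seek δ > 0 with 0 < |s + 1| < δ ⇒ |s² − 1| < ε.
Factor: s² − 1 = (s + 1)(s - 1), so |s² − 1| = |s + 1|·|s - 1|.
Restrict δ ≤ 2. Then |s + 1| < 2 gives |s| < 3, so by the triangle inequality |s - 1| ≤ 3 + 1 = 4.
Hence |s² − 1| ≤ 4|s + 1|, which is < ε once |s + 1| < ε/4.
Take δ = min(2, ε/4). If 0 < |s + 1| < δ then both bounds hold and |s² − 1| ≤ 4|s + 1| < 4·(ε/4) = ε.

δ = min(2, ε/4)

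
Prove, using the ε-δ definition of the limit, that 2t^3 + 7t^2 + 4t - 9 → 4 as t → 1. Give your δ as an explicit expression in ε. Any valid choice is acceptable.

δ = min(1, ε/39)

Fix ε > 0. We want δ > 0 such that 0 < |t − 1| < δ implies |(2t^3 + 7t^2 + 4t - 9) − 4| < ε.
(2t^3 + 7t^2 + 4t - 9) − 4 = 2t^3 + 7t^2 + 4t - 13 = (t − 1)(2t^2 + 9t + 13).
So |(2t^3 + 7t^2 + 4t - 9) − 4| = |t − 1|·|2t^2 + 9t + 13|.
Require δ ≤ 1. Then |t − 1| < 1 gives |t| < 2, and by the triangle inequality |2t^2 + 9t + 13| ≤ 2·2^2 + 9·2 + 13 = 39.
Hence |(2t^3 + 7t^2 + 4t - 9) − 4| ≤ 39|t − 1| < ε provided |t − 1| < ε/39.
Choosing δ = min(1, ε/39) ensures both conditions, hence |(2t^3 + 7t^2 + 4t - 9) − 4| < ε.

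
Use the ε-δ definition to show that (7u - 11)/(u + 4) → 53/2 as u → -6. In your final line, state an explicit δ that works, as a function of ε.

Let ε > 0. We want δ > 0 with 0 < |u + 6| < δ ⇒ |(7u - 11)/(u + 4) − (53/2)| < ε.
Combining over a common denominator, (7u - 11)/(u + 4) − (53/2) = [(7u - 11)·(-2) − (-53)·(u + 4)] / [(-2)·(u + 4)] = 39(u + 6) / ((-2)(u + 4)).
So |(7u - 11)/(u + 4) − (53/2)| = 39|u + 6| / (2·|u + 4|).
Require δ ≤ 1, so |u + 4| ≥ |-2| − |u + 6| > 2 − 1 = 1.
Hence |(7u - 11)/(u + 4) − (53/2)| < 39|u + 6|/(2·1) = (39/2)|u + 6|, which is < ε once |u + 6| < (2/39)ε.
Take δ = min(1, (2/39)ε). Then 0 < |u + 6| < δ forces both bounds, so |(7u - 11)/(u + 4) − (53/2)| < ε.

δ = min(1, (2/39)ε)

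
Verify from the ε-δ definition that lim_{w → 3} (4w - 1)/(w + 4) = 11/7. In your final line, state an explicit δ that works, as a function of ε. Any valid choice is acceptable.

δ = min(7/2, (49/34)ε)

Let ε > 0 be given. We want δ > 0 with 0 < |w − 3| < δ ⇒ |(4w - 1)/(w + 4) − (11/7)| < ε.
Combining over a common denominator, (4w - 1)/(w + 4) − (11/7) = [(4w - 1)·7 − 11·(w + 4)] / [7·(w + 4)] = 17(w − 3) / (7(w + 4)).
So |(4w - 1)/(w + 4) − (11/7)| = 17|w − 3| / (7·|w + 4|).
Require δ ≤ 7/2, so |w + 4| ≥ |7| − |w − 3| > 7 − 7/2 = 7/2.
Hence |(4w - 1)/(w + 4) − (11/7)| < 17|w − 3|/(7·(7/2)) = (34/49)|w − 3|, which is < ε once |w − 3| < (49/34)ε.
Take δ = min(7/2, (49/34)ε). Then 0 < |w − 3| < δ forces both bounds, so |(4w - 1)/(w + 4) − (11/7)| < ε.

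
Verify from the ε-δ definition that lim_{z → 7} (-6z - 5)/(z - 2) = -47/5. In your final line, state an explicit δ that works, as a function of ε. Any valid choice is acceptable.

Fix ε > 0. We want δ > 0 with 0 < |z − 7| < δ ⇒ |(-6z - 5)/(z - 2) + 47/5| < ε.
Combining over a common denominator, (-6z - 5)/(z - 2) + 47/5 = [(-6z - 5)·5 − (-47)·(z - 2)] / [5·(z - 2)] = 17(z − 7) / (5(z - 2)).
So |(-6z - 5)/(z - 2) + 47/5| = 17|z − 7| / (5·|z − 2|).
Require δ ≤ 5/2, so |z − 2| ≥ |5| − |z − 7| > 5 − 5/2 = 5/2.
Hence |(-6z - 5)/(z - 2) + 47/5| < 17|z − 7|/(5·(5/2)) = (34/25)|z − 7|, which is < ε once |z − 7| < (25/34)ε.
Take δ = min(5/2, (25/34)ε). Then 0 < |z − 7| < δ forces both bounds, so |(-6z - 5)/(z - 2) + 47/5| < ε.

δ = min(5/2, (25/34)ε)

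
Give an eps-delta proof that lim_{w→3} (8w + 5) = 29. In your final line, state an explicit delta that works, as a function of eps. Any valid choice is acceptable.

delta = eps/8

Fix eps > 0. We need delta > 0 so that 0 < |w − 3| < delta implies |(8w + 5) − 29| < eps.
|(8w + 5) − 29| = |8w - 24| = 8|w − 3|.
Thus it suffices that |w − 3| < eps/8.
Choosing delta = eps/8 gives |(8w + 5) − 29| = 8|w − 3| < eps whenever |w − 3| < delta.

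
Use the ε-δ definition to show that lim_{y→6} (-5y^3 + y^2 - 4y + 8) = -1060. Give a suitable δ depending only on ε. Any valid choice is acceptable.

Let ε > 0 be given. We want δ > 0 such that 0 < |y − 6| < δ implies |(-5y^3 + y^2 - 4y + 8) + 1060| < ε.
(-5y^3 + y^2 - 4y + 8) + 1060 = -5y^3 + y^2 - 4y + 1068 = (y − 6)(-5y^2 - 29y - 178).
So |(-5y^3 + y^2 - 4y + 8) + 1060| = |y − 6|·|-5y^2 - 29y - 178|.
Assume first that |y − 6| < 2, so |y| < 8. Then |-5y^2 - 29y - 178| ≤ 5·8^2 + 29·8 + 178 = 730.
Hence |(-5y^3 + y^2 - 4y + 8) + 1060| ≤ 730|y − 6| < ε provided |y − 6| < ε/730.
Choosing δ = min(2, ε/730) ensures both conditions, hence |(-5y^3 + y^2 - 4y + 8) + 1060| < ε.

δ = min(2, ε/730)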